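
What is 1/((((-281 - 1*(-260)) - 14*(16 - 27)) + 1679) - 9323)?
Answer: -1/7511 ≈ -0.00013314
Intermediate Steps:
1/((((-281 - 1*(-260)) - 14*(16 - 27)) + 1679) - 9323) = 1/((((-281 + 260) - 14*(-11)) + 1679) - 9323) = 1/(((-21 + 154) + 1679) - 9323) = 1/((133 + 1679) - 9323) = 1/(1812 - 9323) = 1/(-7511) = -1/7511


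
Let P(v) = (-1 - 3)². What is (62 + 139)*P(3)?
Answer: 3216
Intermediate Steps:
P(v) = 16 (P(v) = (-4)² = 16)
(62 + 139)*P(3) = (62 + 139)*16 = 201*16 = 3216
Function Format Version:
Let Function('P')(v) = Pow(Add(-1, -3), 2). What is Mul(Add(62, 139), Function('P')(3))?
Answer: 3216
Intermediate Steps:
Function('P')(v) = 16 (Function('P')(v) = Pow(-4, 2) = 16)
Mul(Add(62, 139), Function('P')(3)) = Mul(Add(62, 139), 16) = Mul(201, 16) = 3216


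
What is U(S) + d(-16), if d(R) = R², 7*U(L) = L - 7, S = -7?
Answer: 254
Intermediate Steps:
U(L) = -1 + L/7 (U(L) = (L - 7)/7 = (-7 + L)/7 = -1 + L/7)
U(S) + d(-16) = (-1 + (⅐)*(-7)) + (-16)² = (-1 - 1) + 256 = -2 + 256 = 254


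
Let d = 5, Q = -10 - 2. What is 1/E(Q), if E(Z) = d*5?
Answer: 1/25 ≈ 0.040000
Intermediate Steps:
Q = -12
E(Z) = 25 (E(Z) = 5*5 = 25)
1/E(Q) = 1/25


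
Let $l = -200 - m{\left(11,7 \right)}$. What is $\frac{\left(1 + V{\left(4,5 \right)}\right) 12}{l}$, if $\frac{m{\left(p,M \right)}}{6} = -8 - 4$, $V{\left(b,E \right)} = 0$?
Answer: $- \frac{3}{32} \approx -0.09375$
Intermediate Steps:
$m{\left(p,M \right)} = -72$ ($m{\left(p,M \right)} = 6 \left(-8 - 4\right) = 6 \left(-12\right) = -72$)
$l = -128$ ($l = -200 - -72 = -200 + 72 = -128$)
$\frac{\left(1 + V{\left(4,5 \right)}\right) 12}{l} = \frac{\left(1 + 0\right) 12}{-128} = 1 \cdot 12 \left(- \frac{1}{128}\right) = 12 \left(- \frac{1}{128}\right) = - \frac{3}{32}$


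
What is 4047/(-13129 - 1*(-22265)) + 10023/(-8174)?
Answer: -29244975/37338832 ≈ -0.78323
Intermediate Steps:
4047/(-13129 - 1*(-22265)) + 10023/(-8174) = 4047/(-13129 + 22265) + 10023*(-1/8174) = 4047/9136 - 10023/8174 = -29244975/37338832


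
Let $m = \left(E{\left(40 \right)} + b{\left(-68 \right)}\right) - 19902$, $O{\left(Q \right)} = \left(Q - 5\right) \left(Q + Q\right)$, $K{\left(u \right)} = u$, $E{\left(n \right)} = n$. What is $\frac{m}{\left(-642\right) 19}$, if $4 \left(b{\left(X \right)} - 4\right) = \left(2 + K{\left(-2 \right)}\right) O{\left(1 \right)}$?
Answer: $\frac{9929}{6099} \approx 1.628$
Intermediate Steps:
$O{\left(Q \right)} = 2 Q \left(-5 + Q\right)$ ($O{\left(Q \right)} = \left(-5 + Q\right) 2 Q = 2 Q \left(-5 + Q\right)$)
$b{\left(X \right)} = 4$ ($b{\left(X \right)} = 4 + \frac{\left(2 - 2\right) 2 \cdot 1 \left(-5 + 1\right)}{4} = 4 + \frac{0 \cdot 2 \cdot 1 \left(-4\right)}{4} = 4 + \frac{0 \left(-8\right)}{4} = 4 + \frac{1}{4} \cdot 0 = 4 + 0 = 4$)
$m = -19858$ ($m = \left(40 + 4\right) - 19902 = 44 - 19902 = -19858$)
$\frac{m}{\left(-642\right) 19} = - \frac{19858}{\left(-642\right) 19} = - \frac{19858}{-12198} = \left(-19858\right) \left(- \frac{1}{12198}\right) = \frac{9929}{6099}$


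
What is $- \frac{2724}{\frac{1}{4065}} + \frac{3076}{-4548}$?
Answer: $- \frac{12590069989}{1137} \approx -1.1073 \cdot 10^{7}$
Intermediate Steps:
$- \frac{2724}{\frac{1}{4065}} + \frac{3076}{-4548} = - 2724 \frac{1}{\frac{1}{4065}} + 3076 \left(- \frac{1}{4548}\right) = \left(-2724\right) 4065 - \frac{769}{1137} = -11073060 - \frac{769}{1137} = - \frac{12590069989}{1137}$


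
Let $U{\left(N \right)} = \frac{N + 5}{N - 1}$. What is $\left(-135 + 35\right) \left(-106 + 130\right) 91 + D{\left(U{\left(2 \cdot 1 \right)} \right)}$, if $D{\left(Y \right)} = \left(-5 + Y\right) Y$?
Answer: $-218386$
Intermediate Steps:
$U{\left(N \right)} = \frac{5 + N}{-1 + N}$
$D{\left(Y \right)} = Y \left(-5 + Y\right)$
$\left(-135 + 35\right) \left(-106 + 130\right) 91 + D{\left(U{\left(2 \cdot 1 \right)} \right)} = \left(-135 + 35\right) \left(-106 + 130\right) 91 + \frac{5 + 2 \cdot 1}{-1 + 2 \cdot 1} \left(-5 + \frac{5 + 2 \cdot 1}{-1 + 2 \cdot 1}\right) = \left(-100\right) 24 \cdot 91 + \frac{5 + 2}{-1 + 2} \left(-5 + \frac{5 + 2}{-1 + 2}\right) = \left(-2400\right) 91 + 1^{-1} \cdot 7 \left(-5 + 1^{-1} \cdot 7\right) = -218400 + 1 \cdot 7 \left(-5 + 1 \cdot 7\right) = -218400 + 7 \left(-5 + 7\right) = -218400 + 7 \cdot 2 = -218400 + 14 = -218386$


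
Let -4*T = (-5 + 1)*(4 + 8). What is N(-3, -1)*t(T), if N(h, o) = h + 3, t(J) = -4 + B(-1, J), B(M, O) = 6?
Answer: 0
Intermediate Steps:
T = 12 (T = -(-5 + 1)*(4 + 8)/4 = -(-1)*12 = -1/4*(-48) = 12)
t(J) = 2 (t(J) = -4 + 6 = 2)
N(h, o) = 3 + h
N(-3, -1)*t(T) = (3 - 3)*2 = 0*2 = 0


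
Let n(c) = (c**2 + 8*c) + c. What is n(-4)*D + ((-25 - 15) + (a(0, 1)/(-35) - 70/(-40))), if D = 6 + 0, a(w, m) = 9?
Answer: -22191/140 ≈ -158.51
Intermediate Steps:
D = 6
n(c) = c**2 + 9*c
n(-4)*D + ((-25 - 15) + (a(0, 1)/(-35) - 70/(-40))) = -4*(9 - 4)*6 + ((-25 - 15) + (9/(-35) - 70/(-40))) = -4*5*6 + (-40 + (9*(-1/35) - 70*(-1/40))) = -20*6 + (-40 + (-9/35 + 7/4)) = -120 + (-40 + 209/140) = -120 - 5391/140 = -22191/140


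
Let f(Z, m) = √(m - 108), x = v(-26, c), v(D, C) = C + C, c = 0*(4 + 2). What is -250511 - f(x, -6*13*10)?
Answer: -250511 - 2*I*√222 ≈ -2.5051e+5 - 29.799*I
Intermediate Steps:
c = 0 (c = 0*6 = 0)
v(D, C) = 2*C
x = 0 (x = 2*0 = 0)
f(Z, m) = √(-108 + m)
-250511 - f(x, -6*13*10) = -250511 - √(-108 - 6*13*10) = -250511 - √(-108 - 78*10) = -250511 - √(-108 - 780) = -250511 - √(-888) = -250511 - 2*I*√222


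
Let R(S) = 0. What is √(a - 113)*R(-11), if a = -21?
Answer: 0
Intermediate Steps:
√(a - 113)*R(-11) = √(-21 - 113)*0 = √(-134)*0 = (I*√134)*0 = 0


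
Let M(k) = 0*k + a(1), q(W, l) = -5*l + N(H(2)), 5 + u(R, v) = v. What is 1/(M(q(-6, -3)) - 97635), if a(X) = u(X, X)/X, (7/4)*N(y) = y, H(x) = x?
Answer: -1/97639 ≈ -1.0242e-5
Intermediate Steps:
u(R, v) = -5 + v
N(y) = 4*y/7
q(W, l) = 8/7 - 5*l (q(W, l) = -5*l + (4/7)*2 = -5*l + 8/7 = 8/7 - 5*l)
a(X) = (-5 + X)/X
M(k) = -4 (M(k) = 0*k + (-5 + 1)/1 = 0 + 1*(-4) = 0 - 4 = -4)
1/(M(q(-6, -3)) - 97635) = 1/(-4 - 97635) = 1/(-97639) = -1/97639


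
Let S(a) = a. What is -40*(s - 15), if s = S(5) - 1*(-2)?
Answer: 320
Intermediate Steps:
s = 7 (s = 5 - 1*(-2) = 5 + 2 = 7)
-40*(s - 15) = -40*(7 - 15) = -40*(-8) = 320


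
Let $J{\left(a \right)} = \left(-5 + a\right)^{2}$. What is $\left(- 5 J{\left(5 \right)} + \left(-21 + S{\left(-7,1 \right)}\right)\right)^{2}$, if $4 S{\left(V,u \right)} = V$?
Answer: $\frac{8281}{16} \approx 517.56$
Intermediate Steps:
$S{\left(V,u \right)} = \frac{V}{4}$
$\left(- 5 J{\left(5 \right)} + \left(-21 + S{\left(-7,1 \right)}\right)\right)^{2} = \left(- 5 \left(-5 + 5\right)^{2} + \left(-21 + \frac{1}{4} \left(-7\right)\right)\right)^{2} = \left(- 5 \cdot 0^{2} - \frac{91}{4}\right)^{2} = \left(\left(-5\right) 0 - \frac{91}{4}\right)^{2} = \left(0 - \frac{91}{4}\right)^{2} = \left(- \frac{91}{4}\right)^{2} = \frac{8281}{16}$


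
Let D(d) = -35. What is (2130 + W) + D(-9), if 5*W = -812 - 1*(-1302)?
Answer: 2193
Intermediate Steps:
W = 98 (W = (-812 - 1*(-1302))/5 = (-812 + 1302)/5 = (⅕)*490 = 98)
(2130 + W) + D(-9) = (2130 + 98) - 35 = 2228 - 35 = 2193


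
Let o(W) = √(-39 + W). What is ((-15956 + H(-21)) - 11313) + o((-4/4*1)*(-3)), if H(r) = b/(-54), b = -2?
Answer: -736262/27 + 6*I ≈ -27269.0 + 6.0*I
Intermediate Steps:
H(r) = 1/27 (H(r) = -2/(-54) = -2*(-1/54) = 1/27)
((-15956 + H(-21)) - 11313) + o((-4/4*1)*(-3)) = ((-15956 + 1/27) - 11313) + √(-39 + (-4/4*1)*(-3)) = (-430811/27 - 11313) + √(-39 + (-4*¼*1)*(-3)) = -736262/27 + √(-39 - 1*1*(-3)) = -736262/27 + √(-39 - 1*(-3)) = -736262/27 + √(-39 + 3) = -736262/27 + √(-36) = -736262/27 + 6*I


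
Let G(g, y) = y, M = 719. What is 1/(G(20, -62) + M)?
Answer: 1/657 ≈ 0.0015221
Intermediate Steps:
1/(G(20, -62) + M) = 1/(-62 + 719) = 1/657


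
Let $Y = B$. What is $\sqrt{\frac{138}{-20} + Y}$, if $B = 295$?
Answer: $\frac{\sqrt{28810}}{10} \approx 16.974$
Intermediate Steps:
$Y = 295$
$\sqrt{\frac{138}{-20} + Y} = \sqrt{\frac{138}{-20} + 295} = \sqrt{138 \left(- \frac{1}{20}\right) + 295} = \sqrt{- \frac{69}{10} + 295} = \sqrt{\frac{2881}{10}} = \frac{\sqrt{28810}}{10}$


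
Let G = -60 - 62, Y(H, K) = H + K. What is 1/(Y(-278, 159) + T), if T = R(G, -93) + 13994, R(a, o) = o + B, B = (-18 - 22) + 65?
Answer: 1/13807 ≈ 7.2427e-5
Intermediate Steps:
G = -122
B = 25 (B = -40 + 65 = 25)
R(a, o) = 25 + o (R(a, o) = o + 25 = 25 + o)
T = 13926 (T = (25 - 93) + 13994 = -68 + 13994 = 13926)
1/(Y(-278, 159) + T) = 1/((-278 + 159) + 13926) = 1/(-119 + 13926) = 1/13807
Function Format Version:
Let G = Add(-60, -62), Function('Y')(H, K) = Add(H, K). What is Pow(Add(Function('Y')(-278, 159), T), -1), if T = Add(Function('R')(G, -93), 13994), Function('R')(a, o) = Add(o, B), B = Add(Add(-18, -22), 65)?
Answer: Rational(1, 13807) ≈ 7.2427e-5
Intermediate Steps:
G = -122
B = 25 (B = Add(-40, 65) = 25)
Function('R')(a, o) = Add(25, o) (Function('R')(a, o) = Add(o, 25) = Add(25, o))
T = 13926 (T = Add(Add(25, -93), 13994) = Add(-68, 13994) = 13926)
Pow(Add(Function('Y')(-278, 159), T), -1) = Pow(Add(Add(-278, 159), 13926), -1) = Pow(Add(-119, 13926), -1) = Pow(13807, -1) = Rational(1, 13807)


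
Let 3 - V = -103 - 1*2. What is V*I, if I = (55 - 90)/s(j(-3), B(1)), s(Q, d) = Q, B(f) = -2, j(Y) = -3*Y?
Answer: -420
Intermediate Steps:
I = -35/9 (I = (55 - 90)/((-3*(-3))) = -35/9 ≈ -3.8889)
V = 108 (V = 3 - (-103 - 1*2) = 3 - (-103 - 2) = 3 - 1*(-105) = 3 + 105 = 108)
V*I = 108*(-35/9) = -420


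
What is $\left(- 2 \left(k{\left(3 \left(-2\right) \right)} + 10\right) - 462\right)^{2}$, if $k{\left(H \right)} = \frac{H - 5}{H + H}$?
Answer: $\frac{8427409}{36} \approx 2.3409 \cdot 10^{5}$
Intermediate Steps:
$k{\left(H \right)} = \frac{-5 + H}{2 H}$
$\left(- 2 \left(k{\left(3 \left(-2\right) \right)} + 10\right) - 462\right)^{2} = \left(- 2 \left(\frac{-5 + 3 \left(-2\right)}{2 \cdot 3 \left(-2\right)} + 10\right) - 462\right)^{2} = \left(- 2 \left(\frac{-5 - 6}{2 \left(-6\right)} + 10\right) - 462\right)^{2} = \left(- 2 \left(\frac{1}{2} \left(- \frac{1}{6}\right) \left(-11\right) + 10\right) - 462\right)^{2} = \left(- 2 \left(\frac{11}{12} + 10\right) - 462\right)^{2} = \left(\left(-2\right) \frac{131}{12} - 462\right)^{2} = \left(- \frac{131}{6} - 462\right)^{2} = \left(- \frac{2903}{6}\right)^{2} = \frac{8427409}{36}$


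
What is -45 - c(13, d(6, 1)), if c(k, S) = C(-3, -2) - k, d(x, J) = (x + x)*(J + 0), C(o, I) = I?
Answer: -30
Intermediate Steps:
d(x, J) = 2*J*x (d(x, J) = (2*x)*J = 2*J*x)
c(k, S) = -2 - k
-45 - c(13, d(6, 1)) = -45 - (-2 - 1*13) = -45 - (-2 - 13) = -45 - 1*(-15) = -45 + 15 = -30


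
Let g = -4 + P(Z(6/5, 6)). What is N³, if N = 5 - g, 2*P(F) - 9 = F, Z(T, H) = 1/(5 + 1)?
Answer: 148877/1728 ≈ 86.156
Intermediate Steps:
Z(T, H) = ⅙ (Z(T, H) = 1/6 = ⅙)
P(F) = 9/2 + F/2
g = 7/12 (g = -4 + (9/2 + (½)*(⅙)) = -4 + (9/2 + 1/12) = -4 + 55/12 = 7/12 ≈ 0.58333)
N = 53/12 (N = 5 - 1*7/12 = 5 - 7/12 = 53/12 ≈ 4.4167)
N³ = (53/12)³ = 148877/1728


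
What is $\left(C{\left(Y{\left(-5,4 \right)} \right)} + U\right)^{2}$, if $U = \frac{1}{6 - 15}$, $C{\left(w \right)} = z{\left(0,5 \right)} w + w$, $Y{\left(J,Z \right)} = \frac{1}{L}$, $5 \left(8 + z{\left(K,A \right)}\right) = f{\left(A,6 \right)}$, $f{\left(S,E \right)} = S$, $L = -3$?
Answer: $\frac{289}{81} \approx 3.5679$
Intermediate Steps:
$z{\left(K,A \right)} = -8 + \frac{A}{5}$
$Y{\left(J,Z \right)} = - \frac{1}{3}$ ($Y{\left(J,Z \right)} = \frac{1}{-3} = - \frac{1}{3}$)
$C{\left(w \right)} = - 6 w$ ($C{\left(w \right)} = \left(-8 + \frac{1}{5} \cdot 5\right) w + w = \left(-8 + 1\right) w + w = - 7 w + w = - 6 w$)
$U = - \frac{1}{9}$ ($U = \frac{1}{6 - 15} = \frac{1}{-9} = - \frac{1}{9} \approx -0.11111$)
$\left(C{\left(Y{\left(-5,4 \right)} \right)} + U\right)^{2} = \left(\left(-6\right) \left(- \frac{1}{3}\right) - \frac{1}{9}\right)^{2} = \left(2 - \frac{1}{9}\right)^{2} = \left(\frac{17}{9}\right)^{2} = \frac{289}{81}$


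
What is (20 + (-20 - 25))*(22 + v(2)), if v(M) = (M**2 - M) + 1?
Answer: -625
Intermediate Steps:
v(M) = 1 + M**2 - M
(20 + (-20 - 25))*(22 + v(2)) = (20 + (-20 - 25))*(22 + (1 + 2**2 - 1*2)) = (20 - 45)*(22 + (1 + 4 - 2)) = -25*(22 + 3) = -25*25 = -625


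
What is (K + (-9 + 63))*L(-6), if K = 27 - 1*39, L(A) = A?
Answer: -252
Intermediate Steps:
K = -12 (K = 27 - 39 = -12)
(K + (-9 + 63))*L(-6) = (-12 + (-9 + 63))*(-6) = (-12 + 54)*(-6) = 42*(-6) = -252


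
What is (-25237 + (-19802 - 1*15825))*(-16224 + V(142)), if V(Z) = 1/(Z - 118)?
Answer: 987455000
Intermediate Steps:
V(Z) = 1/(-118 + Z)
(-25237 + (-19802 - 1*15825))*(-16224 + V(142)) = (-25237 + (-19802 - 1*15825))*(-16224 + 1/(-118 + 142)) = (-25237 + (-19802 - 15825))*(-16224 + 1/24) = (-25237 - 35627)*(-16224 + 1/24) = -60864*(-389375/24) = 987455000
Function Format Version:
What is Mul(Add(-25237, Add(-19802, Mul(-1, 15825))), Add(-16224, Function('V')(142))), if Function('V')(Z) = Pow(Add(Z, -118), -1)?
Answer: 987455000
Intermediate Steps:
Function('V')(Z) = Pow(Add(-118, Z), -1)
Mul(Add(-25237, Add(-19802, Mul(-1, 15825))), Add(-16224, Function('V')(142))) = Mul(Add(-25237, Add(-19802, Mul(-1, 15825))), Add(-16224, Pow(Add(-118, 142), -1))) = Mul(Add(-25237, Add(-19802, -15825)), Add(-16224, Pow(24, -1))) = Mul(Add(-25237, -35627), Add(-16224, Rational(1, 24))) = Mul(-60864, Rational(-389375, 24)) = 987455000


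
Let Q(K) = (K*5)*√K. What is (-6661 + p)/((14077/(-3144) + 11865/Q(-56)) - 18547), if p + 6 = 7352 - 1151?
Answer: 4785392013521280/190506652667418929 + 390382821216*I*√14/190506652667418929 ≈ 0.025119 + 7.6673e-6*I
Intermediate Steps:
Q(K) = 5*K^(3/2) (Q(K) = (5*K)*√K = 5*K^(3/2))
p = 6195 (p = -6 + (7352 - 1151) = -6 + 6201 = 6195)
(-6661 + p)/((14077/(-3144) + 11865/Q(-56)) - 18547) = (-6661 + 6195)/((14077/(-3144) + 11865/((5*(-56)^(3/2)))) - 18547) = -466/((14077*(-1/3144) + 11865/((5*(-112*I*√14)))) - 18547) = -466/((-14077/3144 + 11865/((-560*I*√14))) - 18547) = -466/((-14077/3144 + 11865*(I*√14/7840)) - 18547) = -466/((-14077/3144 + 339*I*√14/224) - 18547) = -466/(-58325845/3144 + 339*I*√14/224)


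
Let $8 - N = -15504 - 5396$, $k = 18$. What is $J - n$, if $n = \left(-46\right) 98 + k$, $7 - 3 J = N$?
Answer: $-2477$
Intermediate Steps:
$N = 20908$ ($N = 8 - \left(-15504 - 5396\right) = 8 - -20900 = 8 + 20900 = 20908$)
$J = -6967$ ($J = \frac{7}{3} - \frac{20908}{3} = -6967$)
$n = -4490$ ($n = \left(-46\right) 98 + 18 = -4508 + 18 = -4490$)
$J - n = -6967 - -4490 = -6967 + 4490 = -2477$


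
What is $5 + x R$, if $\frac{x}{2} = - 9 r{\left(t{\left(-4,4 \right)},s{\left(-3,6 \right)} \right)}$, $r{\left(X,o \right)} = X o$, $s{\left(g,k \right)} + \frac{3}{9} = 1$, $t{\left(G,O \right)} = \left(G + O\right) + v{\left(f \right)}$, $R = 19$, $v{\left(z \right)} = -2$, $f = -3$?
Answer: $461$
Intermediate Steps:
$t{\left(G,O \right)} = -2 + G + O$ ($t{\left(G,O \right)} = \left(G + O\right) - 2 = -2 + G + O$)
$s{\left(g,k \right)} = \frac{2}{3}$ ($s{\left(g,k \right)} = - \frac{1}{3} + 1 = \frac{2}{3}$)
$x = 24$ ($x = 2 \left(- 9 \left(-2 - 4 + 4\right) \frac{2}{3}\right) = 2 \left(- 9 \left(\left(-2\right) \frac{2}{3}\right)\right) = 2 \left(\left(-9\right) \left(- \frac{4}{3}\right)\right) = 2 \cdot 12 = 24$)
$5 + x R = 5 + 24 \cdot 19 = 5 + 456 = 461$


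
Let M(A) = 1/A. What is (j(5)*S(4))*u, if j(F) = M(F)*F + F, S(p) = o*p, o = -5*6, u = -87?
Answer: 62640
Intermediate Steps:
o = -30
S(p) = -30*p
j(F) = 1 + F (j(F) = F/F + F = 1 + F)
(j(5)*S(4))*u = ((1 + 5)*(-30*4))*(-87) = (6*(-120))*(-87) = -720*(-87) = 62640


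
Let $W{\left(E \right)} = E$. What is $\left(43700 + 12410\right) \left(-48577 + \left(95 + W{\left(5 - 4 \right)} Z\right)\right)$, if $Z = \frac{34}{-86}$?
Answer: $- \frac{116974929730}{43} \approx -2.7203 \cdot 10^{9}$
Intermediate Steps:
$Z = - \frac{17}{43}$ ($Z = 34 \left(- \frac{1}{86}\right) = - \frac{17}{43} \approx -0.39535$)
$\left(43700 + 12410\right) \left(-48577 + \left(95 + W{\left(5 - 4 \right)} Z\right)\right) = \left(43700 + 12410\right) \left(-48577 + \left(95 + \left(5 - 4\right) \left(- \frac{17}{43}\right)\right)\right) = 56110 \left(-48577 + \left(95 + 1 \left(- \frac{17}{43}\right)\right)\right) = 56110 \left(-48577 + \left(95 - \frac{17}{43}\right)\right) = 56110 \left(-48577 + \frac{4068}{43}\right) = 56110 \left(- \frac{2084743}{43}\right) = - \frac{116974929730}{43}$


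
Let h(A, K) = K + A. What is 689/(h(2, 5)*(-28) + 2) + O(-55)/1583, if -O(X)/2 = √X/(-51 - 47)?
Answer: -689/194 + I*√55/77567 ≈ -3.5515 + 9.561e-5*I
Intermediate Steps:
h(A, K) = A + K
O(X) = √X/49 (O(X) = -2*√X/(-51 - 47) = -2*√X/(-98) = -(-1)*√X/49 = √X/49)
689/(h(2, 5)*(-28) + 2) + O(-55)/1583 = 689/((2 + 5)*(-28) + 2) + (√(-55)/49)/1583 = 689/(7*(-28) + 2) + ((I*√55)/49)*(1/1583) = 689/(-196 + 2) + (I*√55/49)*(1/1583) = 689/(-194) + I*√55/77567 = 689*(-1/194) + I*√55/77567 = -689/194 + I*√55/77567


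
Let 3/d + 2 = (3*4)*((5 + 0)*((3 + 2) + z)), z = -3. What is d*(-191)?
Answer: -573/118 ≈ -4.8559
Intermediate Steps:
d = 3/118 (d = 3/(-2 + (3*4)*((5 + 0)*((3 + 2) - 3))) = 3/(-2 + 12*(5*(5 - 3))) = 3/(-2 + 12*(5*2)) = 3/(-2 + 12*10) = 3/(-2 + 120) = 3/118 ≈ 0.025424)
d*(-191) = (3/118)*(-191) = -573/118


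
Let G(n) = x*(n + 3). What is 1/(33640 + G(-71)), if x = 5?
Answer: 1/33300 ≈ 3.0030e-5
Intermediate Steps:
G(n) = 15 + 5*n (G(n) = 5*(n + 3) = 5*(3 + n) = 15 + 5*n)
1/(33640 + G(-71)) = 1/(33640 + (15 + 5*(-71))) = 1/(33640 + (15 - 355)) = 1/(33640 - 340) = 1/33300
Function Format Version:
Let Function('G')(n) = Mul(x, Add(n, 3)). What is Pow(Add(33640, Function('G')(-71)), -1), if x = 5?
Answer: Rational(1, 33300) ≈ 3.0030e-5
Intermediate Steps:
Function('G')(n) = Add(15, Mul(5, n)) (Function('G')(n) = Mul(5, Add(n, 3)) = Mul(5, Add(3, n)) = Add(15, Mul(5, n)))
Pow(Add(33640, Function('G')(-71)), -1) = Pow(Add(33640, Add(15, Mul(5, -71))), -1) = Pow(Add(33640, Add(15, -355)), -1) = Pow(Add(33640, -340), -1) = Pow(33300, -1) = Rational(1, 33300)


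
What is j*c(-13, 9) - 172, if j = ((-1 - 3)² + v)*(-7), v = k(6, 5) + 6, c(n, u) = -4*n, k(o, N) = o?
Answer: -10364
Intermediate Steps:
v = 12 (v = 6 + 6 = 12)
j = -196 (j = ((-1 - 3)² + 12)*(-7) = ((-4)² + 12)*(-7) = (16 + 12)*(-7) = 28*(-7) = -196)
j*c(-13, 9) - 172 = -(-784)*(-13) - 172 = -196*52 - 172 = -10192 - 172 = -10364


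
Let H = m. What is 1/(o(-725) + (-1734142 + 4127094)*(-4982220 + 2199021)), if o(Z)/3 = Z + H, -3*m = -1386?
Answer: -1/6660061614237 ≈ -1.5015e-13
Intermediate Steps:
m = 462 (m = -1/3*(-1386) = 462)
H = 462
o(Z) = 1386 + 3*Z (o(Z) = 3*(Z + 462) = 3*(462 + Z) = 1386 + 3*Z)
1/(o(-725) + (-1734142 + 4127094)*(-4982220 + 2199021)) = 1/((1386 + 3*(-725)) + (-1734142 + 4127094)*(-4982220 + 2199021)) = 1/((1386 - 2175) + 2392952*(-2783199)) = 1/(-789 - 6660061613448) = 1/(-6660061614237) = -1/6660061614237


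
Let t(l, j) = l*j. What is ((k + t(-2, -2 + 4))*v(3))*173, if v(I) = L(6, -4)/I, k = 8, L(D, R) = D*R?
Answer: -5536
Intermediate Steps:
t(l, j) = j*l
v(I) = -24/I (v(I) = (6*(-4))/I = -24/I)
((k + t(-2, -2 + 4))*v(3))*173 = ((8 + (-2 + 4)*(-2))*(-24/3))*173 = ((8 + 2*(-2))*(-24*⅓))*173 = ((8 - 4)*(-8))*173 = (4*(-8))*173 = -32*173 = -5536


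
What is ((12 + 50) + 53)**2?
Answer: 13225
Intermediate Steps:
((12 + 50) + 53)**2 = (62 + 53)**2 = 115**2 = 13225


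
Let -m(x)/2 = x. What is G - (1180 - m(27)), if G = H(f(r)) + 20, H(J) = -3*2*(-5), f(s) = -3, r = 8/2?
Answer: -1184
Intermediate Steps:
m(x) = -2*x
r = 4 (r = 8*(½) = 4)
H(J) = 30 (H(J) = -6*(-5) = 30)
G = 50 (G = 30 + 20 = 50)
G - (1180 - m(27)) = 50 - (1180 - (-2)*27) = 50 - (1180 - 1*(-54)) = 50 - (1180 + 54) = 50 - 1*1234 = 50 - 1234 = -1184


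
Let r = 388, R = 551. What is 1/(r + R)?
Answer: 1/939 ≈ 0.0010650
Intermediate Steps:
1/(r + R) = 1/(388 + 551) = 1/939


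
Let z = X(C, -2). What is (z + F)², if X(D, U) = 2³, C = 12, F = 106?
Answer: 12996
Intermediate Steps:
X(D, U) = 8
z = 8
(z + F)² = (8 + 106)² = 114² = 12996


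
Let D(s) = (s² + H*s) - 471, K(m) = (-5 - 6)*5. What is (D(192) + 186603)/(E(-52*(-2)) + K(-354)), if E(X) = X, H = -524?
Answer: 17484/7 ≈ 2497.7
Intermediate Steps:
K(m) = -55 (K(m) = -11*5 = -55)
D(s) = -471 + s² - 524*s (D(s) = (s² - 524*s) - 471 = -471 + s² - 524*s)
(D(192) + 186603)/(E(-52*(-2)) + K(-354)) = ((-471 + 192² - 524*192) + 186603)/(-52*(-2) - 55) = ((-471 + 36864 - 100608) + 186603)/(104 - 55) = (-64215 + 186603)/49 = 122388*(1/49) = 17484/7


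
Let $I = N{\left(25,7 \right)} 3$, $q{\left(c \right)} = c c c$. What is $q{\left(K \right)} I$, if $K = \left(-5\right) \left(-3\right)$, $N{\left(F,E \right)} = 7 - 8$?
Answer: $-10125$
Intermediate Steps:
$N{\left(F,E \right)} = -1$ ($N{\left(F,E \right)} = 7 - 8 = -1$)
$K = 15$
$q{\left(c \right)} = c^{3}$ ($q{\left(c \right)} = c^{2} c = c^{3}$)
$I = -3$ ($I = \left(-1\right) 3 = -3$)
$q{\left(K \right)} I = 15^{3} \left(-3\right) = 3375 \left(-3\right) = -10125$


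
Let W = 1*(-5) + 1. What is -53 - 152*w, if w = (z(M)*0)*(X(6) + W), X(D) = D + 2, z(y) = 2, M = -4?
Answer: -53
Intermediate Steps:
X(D) = 2 + D
W = -4 (W = -5 + 1 = -4)
w = 0 (w = (2*0)*((2 + 6) - 4) = 0*(8 - 4) = 0*4 = 0)
-53 - 152*w = -53 - 152*0 = -53 + 0 = -53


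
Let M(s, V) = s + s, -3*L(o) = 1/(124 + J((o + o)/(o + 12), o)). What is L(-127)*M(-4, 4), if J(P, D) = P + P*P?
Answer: 52900/2600439 ≈ 0.020343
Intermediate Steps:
J(P, D) = P + P²
L(o) = -1/(3*(124 + 2*o*(1 + 2*o/(12 + o))/(12 + o))) (L(o) = -1/(3*(124 + ((o + o)/(o + 12))*(1 + (o + o)/(o + 12)))) = -1/(3*(124 + ((2*o)/(12 + o))*(1 + (2*o)/(12 + o)))) = -1/(3*(124 + (2*o/(12 + o))*(1 + 2*o/(12 + o)))) = -1/(3*(124 + 2*o*(1 + 2*o/(12 + o))/(12 + o))))
M(s, V) = 2*s
L(-127)*M(-4, 4) = (-(12 - 127)²/(372*(12 - 127)² + 18*(-127)*(4 - 127)))*(2*(-4)) = -1*(-115)²/(372*(-115)² + 18*(-127)*(-123))*(-8) = -1*13225/(372*13225 + 281178)*(-8) = -1*13225/(4919700 + 281178)*(-8) = -1*13225/5200878*(-8) = -1*13225*1/5200878*(-8) = -13225/5200878*(-8) = 52900/2600439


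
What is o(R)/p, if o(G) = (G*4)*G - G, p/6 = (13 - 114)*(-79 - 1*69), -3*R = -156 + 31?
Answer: 62125/807192 ≈ 0.076964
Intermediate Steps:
R = 125/3 (R = -(-156 + 31)/3 = -⅓*(-125) = 125/3 ≈ 41.667)
p = 89688 (p = 6*((13 - 114)*(-79 - 1*69)) = 6*(-101*(-79 - 69)) = 6*(-101*(-148)) = 6*14948 = 89688)
o(G) = -G + 4*G² (o(G) = (4*G)*G - G = 4*G² - G = -G + 4*G²)
o(R)/p = (125*(-1 + 4*(125/3))/3)/89688 = (125*(-1 + 500/3)/3)*(1/89688) = ((125/3)*(497/3))*(1/89688) = (62125/9)*(1/89688) = 62125/807192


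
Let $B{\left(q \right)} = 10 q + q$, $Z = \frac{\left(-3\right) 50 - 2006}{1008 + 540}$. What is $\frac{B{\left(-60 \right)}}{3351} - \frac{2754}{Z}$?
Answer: $\frac{1190377786}{602063} \approx 1977.2$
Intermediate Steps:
$Z = - \frac{539}{387}$ ($Z = \frac{-150 - 2006}{1548} = \left(-2156\right) \frac{1}{1548} = - \frac{539}{387} \approx -1.3928$)
$B{\left(q \right)} = 11 q$
$\frac{B{\left(-60 \right)}}{3351} - \frac{2754}{Z} = \frac{11 \left(-60\right)}{3351} - \frac{2754}{- \frac{539}{387}} = \left(-660\right) \frac{1}{3351} - - \frac{1065798}{539} = - \frac{220}{1117} + \frac{1065798}{539} = \frac{1190377786}{602063}$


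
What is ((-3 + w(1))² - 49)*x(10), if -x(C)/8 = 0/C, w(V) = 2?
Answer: 0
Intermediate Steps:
x(C) = 0 (x(C) = -0/C = -8*0 = 0)
((-3 + w(1))² - 49)*x(10) = ((-3 + 2)² - 49)*0 = ((-1)² - 49)*0 = (1 - 49)*0 = -48*0 = 0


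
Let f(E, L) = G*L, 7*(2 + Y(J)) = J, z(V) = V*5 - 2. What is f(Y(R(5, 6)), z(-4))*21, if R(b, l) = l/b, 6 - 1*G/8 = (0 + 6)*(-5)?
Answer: -133056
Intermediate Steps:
G = 288 (G = 48 - 8*(0 + 6)*(-5) = 48 - 48*(-5) = 48 - 8*(-30) = 48 + 240 = 288)
z(V) = -2 + 5*V (z(V) = 5*V - 2 = -2 + 5*V)
Y(J) = -2 + J/7
f(E, L) = 288*L
f(Y(R(5, 6)), z(-4))*21 = (288*(-2 + 5*(-4)))*21 = (288*(-2 - 20))*21 = (288*(-22))*21 = -6336*21 = -133056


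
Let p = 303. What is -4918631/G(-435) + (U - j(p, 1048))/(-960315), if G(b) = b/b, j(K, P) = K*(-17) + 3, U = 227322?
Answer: -314895690749/64021 ≈ -4.9186e+6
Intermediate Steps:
j(K, P) = 3 - 17*K (j(K, P) = -17*K + 3 = 3 - 17*K)
G(b) = 1
-4918631/G(-435) + (U - j(p, 1048))/(-960315) = -4918631/1 + (227322 - (3 - 17*303))/(-960315) = -4918631*1 + (227322 - (3 - 5151))*(-1/960315) = -4918631 + (227322 - 1*(-5148))*(-1/960315) = -4918631 + (227322 + 5148)*(-1/960315) = -4918631 + 232470*(-1/960315) = -4918631 - 15498/64021 = -314895690749/64021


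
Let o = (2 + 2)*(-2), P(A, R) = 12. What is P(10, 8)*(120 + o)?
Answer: 1344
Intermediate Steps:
o = -8 (o = 4*(-2) = -8)
P(10, 8)*(120 + o) = 12*(120 - 8) = 12*112 = 1344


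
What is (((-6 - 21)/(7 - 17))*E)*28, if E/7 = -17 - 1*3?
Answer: -10584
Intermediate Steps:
E = -140 (E = 7*(-17 - 1*3) = 7*(-17 - 3) = 7*(-20) = -140)
(((-6 - 21)/(7 - 17))*E)*28 = (((-6 - 21)/(7 - 17))*(-140))*28 = (-27/(-10)*(-140))*28 = (-27*(-⅒)*(-140))*28 = ((27/10)*(-140))*28 = -378*28 = -10584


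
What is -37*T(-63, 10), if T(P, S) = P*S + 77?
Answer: 20461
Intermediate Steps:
T(P, S) = 77 + P*S
-37*T(-63, 10) = -37*(77 - 63*10) = -37*(77 - 630) = -37*(-553) = 20461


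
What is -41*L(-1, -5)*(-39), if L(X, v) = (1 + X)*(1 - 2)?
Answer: 0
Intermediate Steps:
L(X, v) = -1 - X (L(X, v) = (1 + X)*(-1) = -1 - X)
-41*L(-1, -5)*(-39) = -41*(-1 - 1*(-1))*(-39) = -41*(-1 + 1)*(-39) = -41*0*(-39) = 0*(-39) = 0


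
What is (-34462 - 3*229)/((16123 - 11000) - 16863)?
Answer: 35149/11740 ≈ 2.9940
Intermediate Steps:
(-34462 - 3*229)/((16123 - 11000) - 16863) = (-34462 - 687)/(5123 - 16863) = -35149/(-11740) = -35149*(-1/11740) = 35149/11740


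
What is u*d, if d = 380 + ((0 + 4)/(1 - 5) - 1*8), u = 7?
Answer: 2597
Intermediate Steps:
d = 371 (d = 380 + (4/(-4) - 8) = 380 + (4*(-1/4) - 8) = 380 + (-1 - 8) = 380 - 9 = 371)
u*d = 7*371 = 2597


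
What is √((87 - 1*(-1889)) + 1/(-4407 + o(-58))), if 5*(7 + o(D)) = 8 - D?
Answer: √239182924399/11002 ≈ 44.452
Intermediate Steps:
o(D) = -27/5 - D/5 (o(D) = -7 + (8 - D)/5 = -7 + (8/5 - D/5) = -27/5 - D/5)
√((87 - 1*(-1889)) + 1/(-4407 + o(-58))) = √((87 - 1*(-1889)) + 1/(-4407 + (-27/5 - ⅕*(-58)))) = √((87 + 1889) + 1/(-4407 + (-27/5 + 58/5))) = √(1976 + 1/(-4407 + 31/5)) = √(1976 + 1/(-22004/5)) = √(1976 - 5/22004) = √(43479899/22004) = √239182924399/11002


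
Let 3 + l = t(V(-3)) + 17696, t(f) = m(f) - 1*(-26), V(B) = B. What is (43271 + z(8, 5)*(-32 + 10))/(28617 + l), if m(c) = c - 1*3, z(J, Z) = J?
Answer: 8619/9266 ≈ 0.93017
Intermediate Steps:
m(c) = -3 + c (m(c) = c - 3 = -3 + c)
t(f) = 23 + f (t(f) = (-3 + f) - 1*(-26) = (-3 + f) + 26 = 23 + f)
l = 17713 (l = -3 + ((23 - 3) + 17696) = -3 + (20 + 17696) = -3 + 17716 = 17713)
(43271 + z(8, 5)*(-32 + 10))/(28617 + l) = (43271 + 8*(-32 + 10))/(28617 + 17713) = (43271 + 8*(-22))/46330 = (43271 - 176)*(1/46330) = 43095*(1/46330) = 8619/9266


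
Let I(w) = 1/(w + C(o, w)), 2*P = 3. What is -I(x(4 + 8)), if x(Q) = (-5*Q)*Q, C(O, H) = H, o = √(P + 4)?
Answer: 1/1440 ≈ 0.00069444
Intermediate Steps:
P = 3/2 (P = (½)*3 = 3/2 ≈ 1.5000)
o = √22/2 (o = √(3/2 + 4) = √(11/2) = √22/2 ≈ 2.3452)
x(Q) = -5*Q²
I(w) = 1/(2*w) (I(w) = 1/(w + w) = 1/(2*w))
-I(x(4 + 8)) = -1/(2*((-5*(4 + 8)²))) = -1/(2*((-5*12²))) = -1/(2*((-5*144))) = -1/(2*(-720)) = -(-1)/(2*720) = -1*(-1/1440) = 1/1440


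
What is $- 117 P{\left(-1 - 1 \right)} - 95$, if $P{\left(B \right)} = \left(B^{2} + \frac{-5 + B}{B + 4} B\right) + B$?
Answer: $-1148$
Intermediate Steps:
$P{\left(B \right)} = B + B^{2} + \frac{B \left(-5 + B\right)}{4 + B}$ ($P{\left(B \right)} = \left(B^{2} + \frac{-5 + B}{4 + B} B\right) + B = \left(B^{2} + \frac{B \left(-5 + B\right)}{4 + B}\right) + B = B + B^{2} + \frac{B \left(-5 + B\right)}{4 + B}$)
$- 117 P{\left(-1 - 1 \right)} - 95 = - 117 \frac{\left(-1 - 1\right) \left(-1 + \left(-1 - 1\right)^{2} + 6 \left(-1 - 1\right)\right)}{4 - 2} - 95 = - 117 \left(- \frac{2 \left(-1 + \left(-2\right)^{2} + 6 \left(-2\right)\right)}{4 - 2}\right) - 95 = - 117 \left(- \frac{2 \left(-1 + 4 - 12\right)}{2}\right) - 95 = - 117 \left(\left(-2\right) \frac{1}{2} \left(-9\right)\right) - 95 = \left(-117\right) 9 - 95 = -1053 - 95 = -1148$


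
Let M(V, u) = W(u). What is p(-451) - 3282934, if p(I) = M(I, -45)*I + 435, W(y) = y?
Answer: -3262204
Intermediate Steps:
M(V, u) = u
p(I) = 435 - 45*I (p(I) = -45*I + 435 = 435 - 45*I)
p(-451) - 3282934 = (435 - 45*(-451)) - 3282934 = (435 + 20295) - 3282934 = 20730 - 3282934 = -3262204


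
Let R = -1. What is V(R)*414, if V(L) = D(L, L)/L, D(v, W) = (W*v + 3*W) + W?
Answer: 1242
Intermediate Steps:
D(v, W) = 4*W + W*v (D(v, W) = (3*W + W*v) + W = 4*W + W*v)
V(L) = 4 + L (V(L) = (L*(4 + L))/L = 4 + L)
V(R)*414 = (4 - 1)*414 = 3*414 = 1242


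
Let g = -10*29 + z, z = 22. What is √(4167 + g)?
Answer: √3899 ≈ 62.442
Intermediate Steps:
g = -268 (g = -10*29 + 22 = -290 + 22 = -268)
√(4167 + g) = √(4167 - 268) = √3899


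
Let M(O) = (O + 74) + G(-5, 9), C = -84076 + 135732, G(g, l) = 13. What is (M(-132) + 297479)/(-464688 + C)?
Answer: -148717/206516 ≈ -0.72012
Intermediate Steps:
C = 51656
M(O) = 87 + O (M(O) = (O + 74) + 13 = (74 + O) + 13 = 87 + O)
(M(-132) + 297479)/(-464688 + C) = ((87 - 132) + 297479)/(-464688 + 51656) = (-45 + 297479)/(-413032) = 297434*(-1/413032) = -148717/206516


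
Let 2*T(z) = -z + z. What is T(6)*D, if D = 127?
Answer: 0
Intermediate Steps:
T(z) = 0 (T(z) = (-z + z)/2 = (½)*0 = 0)
T(6)*D = 0*127 = 0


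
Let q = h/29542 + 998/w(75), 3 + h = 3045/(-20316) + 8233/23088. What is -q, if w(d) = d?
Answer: -128046617786291/9622810194400 ≈ -13.307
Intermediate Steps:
h = -109184063/39087984 (h = -3 + (3045/(-20316) + 8233/23088) = -3 + (3045*(-1/20316) + 8233*(1/23088)) = -3 + (-1015/6772 + 8233/23088) = -3 + 8079889/39087984 = -109184063/39087984 ≈ -2.7933)
q = 128046617786291/9622810194400 (q = -109184063/39087984/29542 + 998/75 = -109184063/39087984*1/29542 + 998*(1/75) = -109184063/1154737223328 + 998/75 = 128046617786291/9622810194400 ≈ 13.307)
-q = -1*128046617786291/9622810194400 = -128046617786291/9622810194400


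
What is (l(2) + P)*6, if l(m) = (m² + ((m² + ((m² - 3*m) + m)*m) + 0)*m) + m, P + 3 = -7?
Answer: 24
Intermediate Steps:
P = -10 (P = -3 - 7 = -10)
l(m) = m + m² + m*(m² + m*(m² - 2*m)) (l(m) = (m² + ((m² + (m² - 2*m)*m) + 0)*m) + m = (m² + ((m² + m*(m² - 2*m)) + 0)*m) + m = (m² + (m² + m*(m² - 2*m))*m) + m = (m² + m*(m² + m*(m² - 2*m))) + m = m + m² + m*(m² + m*(m² - 2*m)))
(l(2) + P)*6 = (2*(1 + 2 + 2³ - 1*2²) - 10)*6 = (2*(1 + 2 + 8 - 1*4) - 10)*6 = (2*(1 + 2 + 8 - 4) - 10)*6 = (2*7 - 10)*6 = (14 - 10)*6 = 4*6 = 24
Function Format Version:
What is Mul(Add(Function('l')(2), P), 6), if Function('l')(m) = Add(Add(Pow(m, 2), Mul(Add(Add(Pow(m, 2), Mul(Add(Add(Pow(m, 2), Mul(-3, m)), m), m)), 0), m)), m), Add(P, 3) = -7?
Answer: 24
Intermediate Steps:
P = -10 (P = Add(-3, -7) = -10)
Function('l')(m) = Add(m, Pow(m, 2), Mul(m, Add(Pow(m, 2), Mul(m, Add(Pow(m, 2), Mul(-2, m)))))) (Function('l')(m) = Add(Add(Pow(m, 2), Mul(Add(Add(Pow(m, 2), Mul(Add(Pow(m, 2), Mul(-2, m)), m)), 0), m)), m) = Add(Add(Pow(m, 2), Mul(Add(Add(Pow(m, 2), Mul(m, Add(Pow(m, 2), Mul(-2, m)))), 0), m)), m) = Add(Add(Pow(m, 2), Mul(Add(Pow(m, 2), Mul(m, Add(Pow(m, 2), Mul(-2, m)))), m)), m) = Add(Add(Pow(m, 2), Mul(m, Add(Pow(m, 2), Mul(m, Add(Pow(m, 2), Mul(-2, m)))))), m) = Add(m, Pow(m, 2), Mul(m, Add(Pow(m, 2), Mul(m, Add(Pow(m, 2), Mul(-2, m)))))))
Mul(Add(Function('l')(2), P), 6) = Mul(Add(Mul(2, Add(1, 2, Pow(2, 3), Mul(-1, Pow(2, 2)))), -10), 6) = Mul(Add(Mul(2, Add(1, 2, 8, Mul(-1, 4))), -10), 6) = Mul(Add(Mul(2, Add(1, 2, 8, -4)), -10), 6) = Mul(Add(Mul(2, 7), -10), 6) = Mul(Add(14, -10), 6) = Mul(4, 6) = 24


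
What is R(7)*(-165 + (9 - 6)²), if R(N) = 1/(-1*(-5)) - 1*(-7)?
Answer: -5616/5 ≈ -1123.2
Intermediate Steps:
R(N) = 36/5 (R(N) = 1/5 + 7 = ⅕ + 7 = 36/5)
R(7)*(-165 + (9 - 6)²) = 36*(-165 + (9 - 6)²)/5 = 36*(-165 + 3²)/5 = 36*(-165 + 9)/5 = (36/5)*(-156) = -5616/5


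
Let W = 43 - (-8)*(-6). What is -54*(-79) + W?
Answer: 4261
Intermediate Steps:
W = -5 (W = 43 - 1*48 = 43 - 48 = -5)
-54*(-79) + W = -54*(-79) - 5 = 4266 - 5 = 4261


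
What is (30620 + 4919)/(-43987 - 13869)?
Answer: -35539/57856 ≈ -0.61427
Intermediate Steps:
(30620 + 4919)/(-43987 - 13869) = 35539/(-57856) = 35539*(-1/57856) = -35539/57856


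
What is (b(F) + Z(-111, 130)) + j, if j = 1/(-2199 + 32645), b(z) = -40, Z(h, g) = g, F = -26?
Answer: 2740141/30446 ≈ 90.000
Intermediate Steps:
j = 1/30446 ≈ 3.2845e-5
(b(F) + Z(-111, 130)) + j = (-40 + 130) + 1/30446 = 90 + 1/30446 = 2740141/30446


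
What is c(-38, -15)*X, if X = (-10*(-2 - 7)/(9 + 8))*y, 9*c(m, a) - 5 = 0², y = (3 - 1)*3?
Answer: 300/17 ≈ 17.647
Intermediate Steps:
y = 6 (y = 2*3 = 6)
c(m, a) = 5/9 (c(m, a) = 5/9 + (⅑)*0² = 5/9 + (⅑)*0 = 5/9 + 0 = 5/9)
X = 540/17 (X = -10*(-2 - 7)/(9 + 8)*6 = -(-90)/17*6 = -10*(-9/17)*6 = (90/17)*6 = 540/17 ≈ 31.765)
c(-38, -15)*X = (5/9)*(540/17) = 300/17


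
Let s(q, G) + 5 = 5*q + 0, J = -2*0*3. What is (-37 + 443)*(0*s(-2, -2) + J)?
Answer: 0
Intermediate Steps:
J = 0 (J = 0*3 = 0)
s(q, G) = -5 + 5*q (s(q, G) = -5 + (5*q + 0) = -5 + 5*q)
(-37 + 443)*(0*s(-2, -2) + J) = (-37 + 443)*(0*(-5 + 5*(-2)) + 0) = 406*(0*(-5 - 10) + 0) = 406*(0*(-15) + 0) = 406*(0 + 0) = 406*0 = 0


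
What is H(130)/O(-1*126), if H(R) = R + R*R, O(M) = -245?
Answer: -3406/49 ≈ -69.510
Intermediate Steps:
H(R) = R + R**2
H(130)/O(-1*126) = (130*(1 + 130))/(-245) = (130*131)*(-1/245) = 17030*(-1/245) = -3406/49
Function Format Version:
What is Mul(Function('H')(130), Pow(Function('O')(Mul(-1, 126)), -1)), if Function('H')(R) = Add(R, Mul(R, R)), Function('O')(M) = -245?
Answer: Rational(-3406, 49) ≈ -69.510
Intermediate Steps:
Function('H')(R) = Add(R, Pow(R, 2))
Mul(Function('H')(130), Pow(Function('O')(Mul(-1, 126)), -1)) = Mul(Mul(130, Add(1, 130)), Pow(-245, -1)) = Mul(Mul(130, 131), Rational(-1, 245)) = Mul(17030, Rational(-1, 245)) = Rational(-3406, 49)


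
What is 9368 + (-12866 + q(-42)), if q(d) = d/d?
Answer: -3497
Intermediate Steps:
q(d) = 1
9368 + (-12866 + q(-42)) = 9368 + (-12866 + 1) = 9368 - 12865 = -3497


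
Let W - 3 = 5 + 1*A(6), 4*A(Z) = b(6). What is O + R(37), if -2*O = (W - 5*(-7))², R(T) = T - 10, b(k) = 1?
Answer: -29065/32 ≈ -908.28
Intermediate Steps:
A(Z) = ¼ (A(Z) = (¼)*1 = ¼)
R(T) = -10 + T
W = 33/4 (W = 3 + (5 + 1*(¼)) = 3 + (5 + ¼) = 3 + 21/4 = 33/4 ≈ 8.2500)
O = -29929/32 (O = -(33/4 - 5*(-7))²/2 = -(33/4 + 35)²/2 = -(173/4)²/2 = -½*29929/16 = -29929/32 ≈ -935.28)
O + R(37) = -29929/32 + (-10 + 37) = -29929/32 + 27 = -29065/32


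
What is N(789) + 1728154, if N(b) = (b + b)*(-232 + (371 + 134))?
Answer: 2158948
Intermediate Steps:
N(b) = 546*b (N(b) = (2*b)*(-232 + 505) = (2*b)*273 = 546*b)
N(789) + 1728154 = 546*789 + 1728154 = 430794 + 1728154 = 2158948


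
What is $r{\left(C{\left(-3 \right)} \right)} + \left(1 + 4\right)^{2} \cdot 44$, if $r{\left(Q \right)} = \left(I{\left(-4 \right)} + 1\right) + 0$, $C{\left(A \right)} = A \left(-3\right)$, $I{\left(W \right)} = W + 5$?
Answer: $1102$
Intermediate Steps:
$I{\left(W \right)} = 5 + W$
$C{\left(A \right)} = - 3 A$
$r{\left(Q \right)} = 2$ ($r{\left(Q \right)} = \left(\left(5 - 4\right) + 1\right) + 0 = \left(1 + 1\right) + 0 = 2 + 0 = 2$)
$r{\left(C{\left(-3 \right)} \right)} + \left(1 + 4\right)^{2} \cdot 44 = 2 + \left(1 + 4\right)^{2} \cdot 44 = 2 + 5^{2} \cdot 44 = 2 + 25 \cdot 44 = 2 + 1100 = 1102$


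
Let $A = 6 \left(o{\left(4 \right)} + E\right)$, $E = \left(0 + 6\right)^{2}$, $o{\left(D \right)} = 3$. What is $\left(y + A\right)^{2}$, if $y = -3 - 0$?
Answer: $53361$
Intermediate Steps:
$E = 36$ ($E = 6^{2} = 36$)
$A = 234$ ($A = 6 \left(3 + 36\right) = 6 \cdot 39 = 234$)
$y = -3$ ($y = -3 + 0 = -3$)
$\left(y + A\right)^{2} = \left(-3 + 234\right)^{2} = 231^{2} = 53361$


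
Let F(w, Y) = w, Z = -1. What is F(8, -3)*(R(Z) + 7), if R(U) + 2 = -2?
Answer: 24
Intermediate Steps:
R(U) = -4 (R(U) = -2 - 2 = -4)
F(8, -3)*(R(Z) + 7) = 8*(-4 + 7) = 8*3 = 24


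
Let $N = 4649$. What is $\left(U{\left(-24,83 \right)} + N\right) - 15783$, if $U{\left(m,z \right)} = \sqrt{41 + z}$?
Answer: $-11134 + 2 \sqrt{31} \approx -11123.0$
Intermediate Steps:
$\left(U{\left(-24,83 \right)} + N\right) - 15783 = \left(\sqrt{41 + 83} + 4649\right) - 15783 = \left(\sqrt{124} + 4649\right) - 15783 = \left(2 \sqrt{31} + 4649\right) - 15783 = \left(4649 + 2 \sqrt{31}\right) - 15783 = -11134 + 2 \sqrt{31}$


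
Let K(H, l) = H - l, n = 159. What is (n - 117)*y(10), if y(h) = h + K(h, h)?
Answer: 420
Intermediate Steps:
y(h) = h (y(h) = h + (h - h) = h + 0 = h)
(n - 117)*y(10) = (159 - 117)*10 = 42*10 = 420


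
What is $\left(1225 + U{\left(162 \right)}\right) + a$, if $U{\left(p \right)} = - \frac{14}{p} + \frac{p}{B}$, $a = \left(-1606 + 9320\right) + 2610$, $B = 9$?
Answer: $\frac{936920}{81} \approx 11567.0$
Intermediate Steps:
$a = 10324$ ($a = 7714 + 2610 = 10324$)
$U{\left(p \right)} = - \frac{14}{p} + \frac{p}{9}$
$\left(1225 + U{\left(162 \right)}\right) + a = \left(1225 + \left(- \frac{14}{162} + \frac{1}{9} \cdot 162\right)\right) + 10324 = \left(1225 + \left(\left(-14\right) \frac{1}{162} + 18\right)\right) + 10324 = \left(1225 + \left(- \frac{7}{81} + 18\right)\right) + 10324 = \left(1225 + \frac{1451}{81}\right) + 10324 = \frac{100676}{81} + 10324 = \frac{936920}{81}$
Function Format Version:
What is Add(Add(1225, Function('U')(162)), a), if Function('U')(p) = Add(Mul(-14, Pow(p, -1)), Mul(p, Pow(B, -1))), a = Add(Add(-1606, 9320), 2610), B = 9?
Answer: Rational(936920, 81) ≈ 11567.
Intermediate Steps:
a = 10324 (a = Add(7714, 2610) = 10324)
Function('U')(p) = Add(Mul(-14, Pow(p, -1)), Mul(Rational(1, 9), p)) (Function('U')(p) = Add(Mul(-14, Pow(p, -1)), Mul(p, Pow(9, -1))) = Add(Mul(-14, Pow(p, -1)), Mul(p, Rational(1, 9))) = Add(Mul(-14, Pow(p, -1)), Mul(Rational(1, 9), p)))
Add(Add(1225, Function('U')(162)), a) = Add(Add(1225, Add(Mul(-14, Pow(162, -1)), Mul(Rational(1, 9), 162))), 10324) = Add(Add(1225, Add(Mul(-14, Rational(1, 162)), 18)), 10324) = Add(Add(1225, Add(Rational(-7, 81), 18)), 10324) = Add(Add(1225, Rational(1451, 81)), 10324) = Add(Rational(100676, 81), 10324) = Rational(936920, 81)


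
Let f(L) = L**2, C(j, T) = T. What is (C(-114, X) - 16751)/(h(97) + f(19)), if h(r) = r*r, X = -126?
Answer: -16877/9770 ≈ -1.7274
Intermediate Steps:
h(r) = r**2
(C(-114, X) - 16751)/(h(97) + f(19)) = (-126 - 16751)/(97**2 + 19**2) = -16877/(9409 + 361) = -16877/9770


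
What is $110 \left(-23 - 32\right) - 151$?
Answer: $-6201$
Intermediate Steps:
$110 \left(-23 - 32\right) - 151 = 110 \left(-55\right) - 151 = -6050 - 151 = -6201$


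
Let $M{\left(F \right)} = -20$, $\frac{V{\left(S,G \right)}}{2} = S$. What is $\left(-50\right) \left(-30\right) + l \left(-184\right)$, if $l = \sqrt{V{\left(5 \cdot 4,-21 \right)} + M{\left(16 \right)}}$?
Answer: $1500 - 368 \sqrt{5} \approx 677.13$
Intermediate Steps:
$V{\left(S,G \right)} = 2 S$
$l = 2 \sqrt{5}$ ($l = \sqrt{2 \cdot 5 \cdot 4 - 20} = \sqrt{2 \cdot 20 - 20} = \sqrt{40 - 20} = \sqrt{20} = 2 \sqrt{5} \approx 4.4721$)
$\left(-50\right) \left(-30\right) + l \left(-184\right) = \left(-50\right) \left(-30\right) + 2 \sqrt{5} \left(-184\right) = 1500 - 368 \sqrt{5}$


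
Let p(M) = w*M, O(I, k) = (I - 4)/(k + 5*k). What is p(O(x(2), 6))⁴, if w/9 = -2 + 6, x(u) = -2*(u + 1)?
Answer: 10000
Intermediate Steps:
x(u) = -2 - 2*u (x(u) = -2*(1 + u) = -2 - 2*u)
w = 36 (w = 9*(-2 + 6) = 9*4 = 36)
O(I, k) = (-4 + I)/(6*k) (O(I, k) = (-4 + I)/((6*k)) = (-4 + I)*(1/(6*k)) = (-4 + I)/(6*k))
p(M) = 36*M
p(O(x(2), 6))⁴ = (36*((⅙)*(-4 + (-2 - 2*2))/6))⁴ = (36*((⅙)*(⅙)*(-4 + (-2 - 4))))⁴ = (36*((⅙)*(⅙)*(-4 - 6)))⁴ = (36*((⅙)*(⅙)*(-10)))⁴ = (36*(-5/18))⁴ = (-10)⁴ = 10000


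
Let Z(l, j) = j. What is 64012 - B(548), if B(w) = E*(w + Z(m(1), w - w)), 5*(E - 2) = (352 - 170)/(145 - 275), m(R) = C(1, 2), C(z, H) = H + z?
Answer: 1576736/25 ≈ 63069.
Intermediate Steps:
m(R) = 3 (m(R) = 2 + 1 = 3)
E = 43/25 (E = 2 + ((352 - 170)/(145 - 275))/5 = 2 + (182/(-130))/5 = 2 + (182*(-1/130))/5 = 2 + (⅕)*(-7/5) = 2 - 7/25 = 43/25 ≈ 1.7200)
B(w) = 43*w/25 (B(w) = 43*(w + (w - w))/25 = 43*(w + 0)/25 = 43*w/25)
64012 - B(548) = 64012 - 43*548/25 = 64012 - 1*23564/25 = 64012 - 23564/25 = 1576736/25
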